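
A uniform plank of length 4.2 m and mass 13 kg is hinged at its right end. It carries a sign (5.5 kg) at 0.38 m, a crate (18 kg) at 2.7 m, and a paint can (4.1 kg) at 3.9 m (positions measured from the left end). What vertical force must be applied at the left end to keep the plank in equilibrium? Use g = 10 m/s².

About the right end:
Beam weight: 13 × 10 = 130 N down at 2.1 m → arm 2.1 m, τ = 130 × 2.1 = 273 N·m counterclockwise.
Sign: 5.5 × 10 = 55 N down at 0.38 m → arm 3.82 m, τ = 55 × 3.82 = 210.1 N·m counterclockwise.
Crate: 18 × 10 = 180 N down at 2.7 m → arm 1.5 m, τ = 180 × 1.5 = 270 N·m counterclockwise.
Paint can: 4.1 × 10 = 41 N down at 3.9 m → arm 0.3 m, τ = 41 × 0.3 = 12.3 N·m counterclockwise.
Net moment of the loads = 765.4 N·m counterclockwise.
The upward force F acts at the left end, arm 4.2 m, giving F × 4.2 clockwise.
Balancing moments: F × 4.2 = 765.4, giving F = 765.4 / 4.2 = 182 N.

F ≈ 182 N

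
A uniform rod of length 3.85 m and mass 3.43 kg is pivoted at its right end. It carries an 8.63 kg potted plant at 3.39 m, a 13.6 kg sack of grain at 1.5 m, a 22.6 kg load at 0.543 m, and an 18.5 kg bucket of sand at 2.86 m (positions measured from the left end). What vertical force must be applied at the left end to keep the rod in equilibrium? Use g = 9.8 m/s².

Take moments about the right end.
Beam weight: 3.43 × 9.8 = 33.61 N down at 1.925 m → arm 1.925 m, τ = 33.61 × 1.925 = 64.7 N·m counterclockwise.
Potted plant: 8.63 × 9.8 = 84.57 N down at 3.39 m → arm 0.46 m, τ = 84.57 × 0.46 = 38.9 N·m counterclockwise.
Sack of grain: 13.6 × 9.8 = 133.3 N down at 1.5 m → arm 2.35 m, τ = 133.3 × 2.35 = 313.3 N·m counterclockwise.
Load: 22.6 × 9.8 = 221.5 N down at 0.543 m → arm 3.307 m, τ = 221.5 × 3.307 = 732.5 N·m counterclockwise.
Bucket of sand: 18.5 × 9.8 = 181.3 N down at 2.86 m → arm 0.99 m, τ = 181.3 × 0.99 = 179.5 N·m counterclockwise.
Net moment of the loads = 1329 N·m counterclockwise.
The upward force F acts at the left end, arm 3.85 m, giving F × 3.85 clockwise.
Balancing moments: F × 3.85 = 1329, giving F = 1329 / 3.85 = 345 N.

F ≈ 345 N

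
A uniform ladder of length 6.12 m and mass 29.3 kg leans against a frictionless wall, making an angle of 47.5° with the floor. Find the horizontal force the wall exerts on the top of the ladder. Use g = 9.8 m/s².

N_wall ≈ 132 N

Taking torques about the foot of the ladder:
Ladder weight 29.3×9.8 = 287.1 N acts at 3.06 m along the ladder; its horizontal arm is 3.06·cos47.5° = 2.067 m → τ = 593.4 N·m clockwise.
Wall normal N acts horizontally at the top; its moment arm is the height L sinθ = 6.12·sin47.5° = 4.512 m, counterclockwise.
Setting net torque to zero: N × 4.512 = 593.4 → N = 132 N.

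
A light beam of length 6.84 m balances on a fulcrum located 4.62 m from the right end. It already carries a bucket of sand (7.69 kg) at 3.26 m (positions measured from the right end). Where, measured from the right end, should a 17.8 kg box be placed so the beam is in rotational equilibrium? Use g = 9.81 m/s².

x ≈ 5.21 m from the right end

About the fulcrum (at 4.62 m from the right end):
Bucket of sand: 7.69 × 9.81 = 75.44 N down at 3.26 m → arm 1.36 m, τ = 75.44 × 1.36 = 102.6 N·m clockwise.
Net moment of existing loads = 102.6 N·m clockwise.
The box weighs 17.8 × 9.81 = 174.6 N and must supply an equal counterclockwise moment, so its lever arm about the fulcrum is 102.6 / 174.6 = 0.588 m.
That puts it at 4.62 + 0.588 = 5.21 m from the right end.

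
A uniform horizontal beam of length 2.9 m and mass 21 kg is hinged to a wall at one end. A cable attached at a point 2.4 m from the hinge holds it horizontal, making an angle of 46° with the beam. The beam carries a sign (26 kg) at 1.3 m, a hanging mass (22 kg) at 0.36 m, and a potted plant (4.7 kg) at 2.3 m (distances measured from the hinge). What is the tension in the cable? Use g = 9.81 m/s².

T ≈ 472 N

About the hinge:
Beam weight: 21 × 9.81 = 206 N down at 1.45 m → arm 1.45 m, τ = 206 × 1.45 = 298.7 N·m clockwise.
Sign: 26 × 9.81 = 255.1 N down at 1.3 m → arm 1.3 m, τ = 255.1 × 1.3 = 331.6 N·m clockwise.
Hanging mass: 22 × 9.81 = 215.8 N down at 0.36 m → arm 0.36 m, τ = 215.8 × 0.36 = 77.69 N·m clockwise.
Potted plant: 4.7 × 9.81 = 46.11 N down at 2.3 m → arm 2.3 m, τ = 46.11 × 2.3 = 106.1 N·m clockwise.
Total clockwise load moment = 814.1 N·m.
The cable tension T acts at 2.4 m; only its component perpendicular to the beam, T sinθ, produces torque. sin 46° = 0.7193.
Στ = 0 ⇒ T × 2.4 × 0.7193 = 814.1 ⇒ T = 814.1 / 1.726 = 472 N.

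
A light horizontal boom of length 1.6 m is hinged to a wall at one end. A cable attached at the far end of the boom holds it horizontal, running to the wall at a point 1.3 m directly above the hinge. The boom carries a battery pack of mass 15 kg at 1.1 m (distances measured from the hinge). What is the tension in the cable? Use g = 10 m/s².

About the hinge:
Battery pack: 15 × 10 = 150 N down at 1.1 m → arm 1.1 m, τ = 150 × 1.1 = 165 N·m clockwise.
Total clockwise load moment = 165 N·m.
The cable tension T acts at 1.6 m; only its component perpendicular to the boom, T sinθ, produces torque. sinθ = h/√(h²+d²) = 1.3/√(1.3²+1.6²) = 0.6306.
For rotational equilibrium, T × 1.6 × 0.6306 = 165, so T = 165 / 1.009 = 164 N.

T ≈ 164 N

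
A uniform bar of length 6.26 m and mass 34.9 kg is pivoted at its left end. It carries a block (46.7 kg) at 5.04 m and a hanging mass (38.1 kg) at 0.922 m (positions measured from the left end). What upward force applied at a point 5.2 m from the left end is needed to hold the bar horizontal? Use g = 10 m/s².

F ≈ 730 N

Choose the left end as the axis so the unknown pivot reaction has zero arm there.
Beam weight: 34.9 × 10 = 349 N down at 3.13 m → arm 3.13 m, τ = 349 × 3.13 = 1092 N·m clockwise.
Block: 46.7 × 10 = 467 N down at 5.04 m → arm 5.04 m, τ = 467 × 5.04 = 2354 N·m clockwise.
Hanging mass: 38.1 × 10 = 381 N down at 0.922 m → arm 0.922 m, τ = 381 × 0.922 = 351.3 N·m clockwise.
Net moment of the loads = 3797 N·m clockwise.
The upward force F acts at a point 5.2 m from the left end, arm 5.2 m, giving F × 5.2 counterclockwise.
For rotational equilibrium, F × 5.2 = 3797, so F = 3797 / 5.2 = 730 N.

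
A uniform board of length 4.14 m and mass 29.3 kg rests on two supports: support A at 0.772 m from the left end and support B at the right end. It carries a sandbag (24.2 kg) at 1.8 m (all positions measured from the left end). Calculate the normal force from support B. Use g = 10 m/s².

R_B ≈ 187 N

Taking torques about support A:
Beam weight: 29.3 × 10 = 293 N down at 2.07 m → arm 1.298 m, τ = 293 × 1.298 = 380.3 N·m clockwise.
Sandbag: 24.2 × 10 = 242 N down at 1.8 m → arm 1.028 m, τ = 242 × 1.028 = 248.8 N·m clockwise.
Net load moment about support A = 629.1 N·m clockwise.
Reaction R at support B is upward at 4.14 m, arm 3.368 m → moment R × 3.368 counterclockwise.
Balancing moments: R × 3.368 = 629.1, giving R = 187 N.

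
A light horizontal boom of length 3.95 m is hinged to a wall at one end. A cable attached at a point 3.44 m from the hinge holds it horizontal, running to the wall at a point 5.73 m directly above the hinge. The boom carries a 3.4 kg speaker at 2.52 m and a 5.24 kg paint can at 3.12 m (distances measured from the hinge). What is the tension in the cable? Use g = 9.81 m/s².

T ≈ 82.9 N

Taking torques about the hinge:
Speaker: 3.4 × 9.81 = 33.35 N down at 2.52 m → arm 2.52 m, τ = 33.35 × 2.52 = 84.04 N·m clockwise.
Paint can: 5.24 × 9.81 = 51.4 N down at 3.12 m → arm 3.12 m, τ = 51.4 × 3.12 = 160.4 N·m clockwise.
Total clockwise load moment = 244.4 N·m.
The cable tension T acts at 3.44 m; only its component perpendicular to the boom, T sinθ, produces torque. sinθ = h/√(h²+d²) = 5.73/√(5.73²+3.44²) = 0.8574.
Setting net torque to zero: T × 3.44 × 0.8574 = 244.4 → T = 244.4 / 2.949 = 82.9 N.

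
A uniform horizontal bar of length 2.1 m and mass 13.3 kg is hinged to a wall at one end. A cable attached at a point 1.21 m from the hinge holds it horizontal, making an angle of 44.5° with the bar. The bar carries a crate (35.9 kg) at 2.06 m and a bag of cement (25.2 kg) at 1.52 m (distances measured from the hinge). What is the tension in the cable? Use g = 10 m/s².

Choose the hinge as the axis so the unknown hinge reaction has zero arm there.
Beam weight: 13.3 × 10 = 133 N down at 1.05 m → arm 1.05 m, τ = 133 × 1.05 = 139.7 N·m clockwise.
Crate: 35.9 × 10 = 359 N down at 2.06 m → arm 2.06 m, τ = 359 × 2.06 = 739.5 N·m clockwise.
Bag of cement: 25.2 × 10 = 252 N down at 1.52 m → arm 1.52 m, τ = 252 × 1.52 = 383 N·m clockwise.
Total clockwise load moment = 1262 N·m.
The cable tension T acts at 1.21 m; only its component perpendicular to the bar, T sinθ, produces torque. sin 44.5° = 0.7009.
Στ = 0 ⇒ T × 1.21 × 0.7009 = 1262 ⇒ T = 1262 / 0.8481 = 1490 N.

T ≈ 1490 N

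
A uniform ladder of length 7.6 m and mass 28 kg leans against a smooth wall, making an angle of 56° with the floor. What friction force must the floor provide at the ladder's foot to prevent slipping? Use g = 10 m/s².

f ≈ 94.4 N

Choose the foot of the ladder as the axis so the floor normal and friction both act there and drop out.
Ladder weight 28×10 = 280 N acts at 3.8 m along the ladder; its horizontal arm is 3.8·cos56° = 2.125 m → τ = 595 N·m clockwise.
Wall normal N acts horizontally at the top; its moment arm is the height L sinθ = 7.6·sin56° = 6.301 m, counterclockwise.
Balancing moments: N × 6.301 = 595, giving N = 94.4 N.
ΣFx = 0: friction at the foot balances the wall's push, so f = N_wall = 94.4 N.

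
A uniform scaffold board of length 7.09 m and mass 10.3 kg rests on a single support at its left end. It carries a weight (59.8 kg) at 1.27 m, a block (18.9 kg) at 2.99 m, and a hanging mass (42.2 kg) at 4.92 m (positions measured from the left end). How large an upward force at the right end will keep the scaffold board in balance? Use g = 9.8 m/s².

F ≈ 521 N

Taking torques about the left end:
Beam weight: 10.3 × 9.8 = 100.9 N down at 3.545 m → arm 3.545 m, τ = 100.9 × 3.545 = 357.7 N·m clockwise.
Weight: 59.8 × 9.8 = 586 N down at 1.27 m → arm 1.27 m, τ = 586 × 1.27 = 744.2 N·m clockwise.
Block: 18.9 × 9.8 = 185.2 N down at 2.99 m → arm 2.99 m, τ = 185.2 × 2.99 = 553.7 N·m clockwise.
Hanging mass: 42.2 × 9.8 = 413.6 N down at 4.92 m → arm 4.92 m, τ = 413.6 × 4.92 = 2035 N·m clockwise.
Net moment of the loads = 3691 N·m clockwise.
The upward force F acts at the right end, arm 7.09 m, giving F × 7.09 counterclockwise.
For rotational equilibrium, F × 7.09 = 3691, so F = 3691 / 7.09 = 521 N.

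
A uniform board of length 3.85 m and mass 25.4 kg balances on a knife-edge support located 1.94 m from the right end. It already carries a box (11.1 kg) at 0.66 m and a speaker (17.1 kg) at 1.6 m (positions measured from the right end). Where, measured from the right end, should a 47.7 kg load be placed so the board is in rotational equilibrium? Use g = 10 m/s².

About the knife-edge support (at 1.94 m from the right end):
Beam weight: 25.4 × 10 = 254 N down at 1.925 m → arm 0.015 m, τ = 254 × 0.015 = 3.81 N·m clockwise.
Box: 11.1 × 10 = 111 N down at 0.66 m → arm 1.28 m, τ = 111 × 1.28 = 142.1 N·m clockwise.
Speaker: 17.1 × 10 = 171 N down at 1.6 m → arm 0.34 m, τ = 171 × 0.34 = 58.14 N·m clockwise.
Net moment of existing loads = 204.1 N·m clockwise.
The load weighs 47.7 × 10 = 477 N and must supply an equal counterclockwise moment, so its lever arm about the knife-edge support is 204.1 / 477 = 0.428 m.
That puts it at 1.94 + 0.428 = 2.37 m from the right end.

x ≈ 2.37 m from the right end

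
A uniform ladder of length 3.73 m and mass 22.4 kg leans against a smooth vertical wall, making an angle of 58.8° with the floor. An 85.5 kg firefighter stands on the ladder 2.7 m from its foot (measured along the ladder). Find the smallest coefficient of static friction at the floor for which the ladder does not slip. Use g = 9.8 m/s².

Choose the foot of the ladder as the axis so the floor normal and friction both act there and drop out.
Ladder weight 22.4×9.8 = 219.5 N acts at 1.865 m along the ladder; its horizontal arm is 1.865·cos58.8° = 0.9661 m → τ = 212.1 N·m clockwise.
Firefighter: 85.5×9.8 = 837.9 N at 2.7 m → arm 1.399 m → τ = 1172 N·m clockwise.
Wall normal N acts horizontally at the top; its moment arm is the height L sinθ = 3.73·sin58.8° = 3.191 m, counterclockwise.
For rotational equilibrium, N × 3.191 = 1384, so N = 433.7 N.
ΣFx = 0 ⇒ f = N_wall = 433.7 N. ΣFy = 0 ⇒ N_floor = 1057 N.
μ_min = f / N_floor = 433.7 / 1057 = 0.41.

μ_min ≈ 0.41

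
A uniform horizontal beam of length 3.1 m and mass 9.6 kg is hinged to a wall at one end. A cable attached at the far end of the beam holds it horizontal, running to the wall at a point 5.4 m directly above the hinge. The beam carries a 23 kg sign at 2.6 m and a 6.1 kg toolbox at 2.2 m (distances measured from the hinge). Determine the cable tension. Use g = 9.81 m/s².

Take moments about the hinge.
Beam weight: 9.6 × 9.81 = 94.18 N down at 1.55 m → arm 1.55 m, τ = 94.18 × 1.55 = 146 N·m clockwise.
Sign: 23 × 9.81 = 225.6 N down at 2.6 m → arm 2.6 m, τ = 225.6 × 2.6 = 586.6 N·m clockwise.
Toolbox: 6.1 × 9.81 = 59.84 N down at 2.2 m → arm 2.2 m, τ = 59.84 × 2.2 = 131.6 N·m clockwise.
Total clockwise load moment = 864.2 N·m.
The cable tension T acts at 3.1 m; only its component perpendicular to the beam, T sinθ, produces torque. sinθ = h/√(h²+d²) = 5.4/√(5.4²+3.1²) = 0.8673.
Στ = 0 ⇒ T × 3.1 × 0.8673 = 864.2 ⇒ T = 864.2 / 2.689 = 321 N.

T ≈ 321 N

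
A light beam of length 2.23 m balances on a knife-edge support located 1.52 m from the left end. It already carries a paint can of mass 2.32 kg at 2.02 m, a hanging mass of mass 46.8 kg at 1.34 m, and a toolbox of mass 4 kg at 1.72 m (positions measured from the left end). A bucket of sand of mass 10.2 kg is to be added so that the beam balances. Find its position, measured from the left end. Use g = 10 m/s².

Sum moments about the knife-edge support (at 1.52 m from the left end) (the support reaction has zero arm there).
Paint can: 2.32 × 10 = 23.2 N down at 2.02 m → arm 0.5 m, τ = 23.2 × 0.5 = 11.6 N·m clockwise.
Hanging mass: 46.8 × 10 = 468 N down at 1.34 m → arm 0.18 m, τ = 468 × 0.18 = 84.24 N·m counterclockwise.
Toolbox: 4 × 10 = 40 N down at 1.72 m → arm 0.2 m, τ = 40 × 0.2 = 8 N·m clockwise.
Net moment of existing loads = 64.64 N·m counterclockwise.
The bucket of sand weighs 10.2 × 10 = 102 N and must supply an equal clockwise moment, so its lever arm about the knife-edge support is 64.64 / 102 = 0.634 m.
That puts it at 1.52 + 0.634 = 2.15 m from the left end.

x ≈ 2.15 m from the left end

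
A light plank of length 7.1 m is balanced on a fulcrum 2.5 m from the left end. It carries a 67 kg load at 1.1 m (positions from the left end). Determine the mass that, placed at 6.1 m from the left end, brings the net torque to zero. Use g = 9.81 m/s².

m ≈ 26.1 kg

Sum moments about the fulcrum (at 2.5 m from the left end) (the support reaction has zero arm there).
Load: 67 × 9.81 = 657.3 N down at 1.1 m → arm 1.4 m, τ = 657.3 × 1.4 = 920.2 N·m counterclockwise.
Net moment of known loads = 920.2 N·m counterclockwise.
An unknown mass m at 6.1 m has arm 3.6 m; its moment is m·g·3.6 clockwise.
Στ = 0 ⇒ m × 9.81 × 3.6 = 920.2 ⇒ m = 920.2 / (9.81 × 3.6) = 26.1 kg.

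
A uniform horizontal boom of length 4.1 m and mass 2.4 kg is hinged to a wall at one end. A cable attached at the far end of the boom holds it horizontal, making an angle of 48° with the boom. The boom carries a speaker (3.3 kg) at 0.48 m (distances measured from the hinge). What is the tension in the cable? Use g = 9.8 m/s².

Take moments about the hinge.
Beam weight: 2.4 × 9.8 = 23.52 N down at 2.05 m → arm 2.05 m, τ = 23.52 × 2.05 = 48.22 N·m clockwise.
Speaker: 3.3 × 9.8 = 32.34 N down at 0.48 m → arm 0.48 m, τ = 32.34 × 0.48 = 15.52 N·m clockwise.
Total clockwise load moment = 63.74 N·m.
The cable tension T acts at 4.1 m; only its component perpendicular to the boom, T sinθ, produces torque. sin 48° = 0.7431.
For rotational equilibrium, T × 4.1 × 0.7431 = 63.74, so T = 63.74 / 3.047 = 20.9 N.

T ≈ 20.9 N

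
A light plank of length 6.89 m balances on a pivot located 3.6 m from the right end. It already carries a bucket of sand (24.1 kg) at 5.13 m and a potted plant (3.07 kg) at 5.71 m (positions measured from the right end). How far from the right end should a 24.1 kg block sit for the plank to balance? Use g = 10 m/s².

x ≈ 1.8 m from the right end

Choose the pivot (at 3.6 m from the right end) as the axis so the support reaction has zero arm there.
Bucket of sand: 24.1 × 10 = 241 N down at 5.13 m → arm 1.53 m, τ = 241 × 1.53 = 368.7 N·m counterclockwise.
Potted plant: 3.07 × 10 = 30.7 N down at 5.71 m → arm 2.11 m, τ = 30.7 × 2.11 = 64.78 N·m counterclockwise.
Net moment of existing loads = 433.5 N·m counterclockwise.
The block weighs 24.1 × 10 = 241 N and must supply an equal clockwise moment, so its lever arm about the pivot is 433.5 / 241 = 1.8 m.
That puts it at 3.6 − 1.8 = 1.8 m from the right end.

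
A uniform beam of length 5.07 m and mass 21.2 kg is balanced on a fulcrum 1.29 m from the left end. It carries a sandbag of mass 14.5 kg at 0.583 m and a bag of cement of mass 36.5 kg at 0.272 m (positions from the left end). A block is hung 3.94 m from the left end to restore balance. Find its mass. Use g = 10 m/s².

m ≈ 7.93 kg

Sum moments about the fulcrum (at 1.29 m from the left end) (the support reaction has zero arm there).
Beam weight: 21.2 × 10 = 212 N down at 2.535 m → arm 1.245 m, τ = 212 × 1.245 = 263.9 N·m clockwise.
Sandbag: 14.5 × 10 = 145 N down at 0.583 m → arm 0.707 m, τ = 145 × 0.707 = 102.5 N·m counterclockwise.
Bag of cement: 36.5 × 10 = 365 N down at 0.272 m → arm 1.018 m, τ = 365 × 1.018 = 371.6 N·m counterclockwise.
Net moment of known loads = 210.2 N·m counterclockwise.
An unknown mass m at 3.94 m has arm 2.65 m; its moment is m·g·2.65 clockwise.
Setting net torque to zero: m × 10 × 2.65 = 210.2 → m = 210.2 / (10 × 2.65) = 7.93 kg.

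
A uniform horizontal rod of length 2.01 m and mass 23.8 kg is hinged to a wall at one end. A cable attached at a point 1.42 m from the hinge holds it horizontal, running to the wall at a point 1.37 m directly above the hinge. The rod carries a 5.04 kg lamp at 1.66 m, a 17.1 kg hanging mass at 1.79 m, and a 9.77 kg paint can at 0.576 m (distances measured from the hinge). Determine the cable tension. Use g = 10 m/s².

T ≈ 695 N

Choose the hinge as the axis so the unknown hinge reaction has zero arm there.
Beam weight: 23.8 × 10 = 238 N down at 1.005 m → arm 1.005 m, τ = 238 × 1.005 = 239.2 N·m clockwise.
Lamp: 5.04 × 10 = 50.4 N down at 1.66 m → arm 1.66 m, τ = 50.4 × 1.66 = 83.66 N·m clockwise.
Hanging mass: 17.1 × 10 = 171 N down at 1.79 m → arm 1.79 m, τ = 171 × 1.79 = 306.1 N·m clockwise.
Paint can: 9.77 × 10 = 97.7 N down at 0.576 m → arm 0.576 m, τ = 97.7 × 0.576 = 56.28 N·m clockwise.
Total clockwise load moment = 685.2 N·m.
The cable tension T acts at 1.42 m; only its component perpendicular to the rod, T sinθ, produces torque. sinθ = h/√(h²+d²) = 1.37/√(1.37²+1.42²) = 0.6943.
Setting net torque to zero: T × 1.42 × 0.6943 = 685.2 → T = 685.2 / 0.9859 = 695 N.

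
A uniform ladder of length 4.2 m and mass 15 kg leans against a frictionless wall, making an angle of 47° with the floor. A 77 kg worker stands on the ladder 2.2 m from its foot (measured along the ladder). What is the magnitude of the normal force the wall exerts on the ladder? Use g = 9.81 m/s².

N_wall ≈ 438 N

Choose the foot of the ladder as the axis so the floor normal and friction both act there and drop out.
Ladder weight 15×9.81 = 147.2 N acts at 2.1 m along the ladder; its horizontal arm is 2.1·cos47° = 1.432 m → τ = 210.8 N·m clockwise.
Worker: 77×9.81 = 755.4 N at 2.2 m → arm 1.5 m → τ = 1133 N·m clockwise.
Wall normal N acts horizontally at the top; its moment arm is the height L sinθ = 4.2·sin47° = 3.072 m, counterclockwise.
Balancing moments: N × 3.072 = 1344, giving N = 438 N.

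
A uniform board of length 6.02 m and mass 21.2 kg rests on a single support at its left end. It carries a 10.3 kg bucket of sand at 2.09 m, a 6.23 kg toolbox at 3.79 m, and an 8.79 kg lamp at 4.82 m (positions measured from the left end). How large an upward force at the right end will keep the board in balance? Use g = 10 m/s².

F ≈ 251 N

Taking torques about the left end:
Beam weight: 21.2 × 10 = 212 N down at 3.01 m → arm 3.01 m, τ = 212 × 3.01 = 638.1 N·m clockwise.
Bucket of sand: 10.3 × 10 = 103 N down at 2.09 m → arm 2.09 m, τ = 103 × 2.09 = 215.3 N·m clockwise.
Toolbox: 6.23 × 10 = 62.3 N down at 3.79 m → arm 3.79 m, τ = 62.3 × 3.79 = 236.1 N·m clockwise.
Lamp: 8.79 × 10 = 87.9 N down at 4.82 m → arm 4.82 m, τ = 87.9 × 4.82 = 423.7 N·m clockwise.
Net moment of the loads = 1513 N·m clockwise.
The upward force F acts at the right end, arm 6.02 m, giving F × 6.02 counterclockwise.
Balancing moments: F × 6.02 = 1513, giving F = 1513 / 6.02 = 251 N.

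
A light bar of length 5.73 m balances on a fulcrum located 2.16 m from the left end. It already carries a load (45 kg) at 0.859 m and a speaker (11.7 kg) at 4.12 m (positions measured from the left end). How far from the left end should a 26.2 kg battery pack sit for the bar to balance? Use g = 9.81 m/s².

x ≈ 3.52 m from the left end

Take moments about the fulcrum (at 2.16 m from the left end).
Load: 45 × 9.81 = 441.5 N down at 0.859 m → arm 1.301 m, τ = 441.5 × 1.301 = 574.4 N·m counterclockwise.
Speaker: 11.7 × 9.81 = 114.8 N down at 4.12 m → arm 1.96 m, τ = 114.8 × 1.96 = 225 N·m clockwise.
Net moment of existing loads = 349.4 N·m counterclockwise.
The battery pack weighs 26.2 × 9.81 = 257 N and must supply an equal clockwise moment, so its lever arm about the fulcrum is 349.4 / 257 = 1.36 m.
That puts it at 2.16 + 1.36 = 3.52 m from the left end.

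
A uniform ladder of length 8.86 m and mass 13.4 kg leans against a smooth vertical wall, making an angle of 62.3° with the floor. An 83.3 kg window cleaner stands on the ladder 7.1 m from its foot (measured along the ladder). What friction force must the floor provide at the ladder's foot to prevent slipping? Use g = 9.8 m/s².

f ≈ 378 N

Take moments about the foot of the ladder.
Ladder weight 13.4×9.8 = 131.3 N acts at 4.43 m along the ladder; its horizontal arm is 4.43·cos62.3° = 2.059 m → τ = 270.3 N·m clockwise.
Window cleaner: 83.3×9.8 = 816.3 N at 7.1 m → arm 3.3 m → τ = 2694 N·m clockwise.
Wall normal N acts horizontally at the top; its moment arm is the height L sinθ = 8.86·sin62.3° = 7.845 m, counterclockwise.
Setting net torque to zero: N × 7.845 = 2964 → N = 378 N.
ΣFx = 0: friction at the foot balances the wall's push, so f = N_wall = 378 N.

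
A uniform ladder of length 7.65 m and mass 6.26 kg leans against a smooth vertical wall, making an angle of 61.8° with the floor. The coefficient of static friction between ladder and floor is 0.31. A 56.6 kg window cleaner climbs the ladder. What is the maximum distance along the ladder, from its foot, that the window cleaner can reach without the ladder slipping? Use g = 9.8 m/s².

About the foot of the ladder:
Ladder weight 6.26×9.8 = 61.35 N acts at 3.825 m along the ladder; its horizontal arm is 3.825·cos61.8° = 1.808 m → τ = 110.9 N·m clockwise.
Window cleaner weight 56.6×9.8 = 554.7 N at distance d → arm d·cos61.8° → τ = 554.7·d·0.4726 clockwise.
Wall normal N at the top has arm L sinθ = 6.742 m counterclockwise, so Στ = 0 gives N·6.742 = 110.9 + 262.2·d.
ΣFy = 0 ⇒ N_floor = 616.1 N, so the maximum friction is μ_s·N_floor = 0.31×616.1 = 191 N. ΣFx = 0 ⇒ N_wall = f, so at the slipping point N = 191 N.
Substituting: 191×6.742 = 110.9 + 262.2·d ⇒ d = (1288 − 110.9) / 262.2 = 4.49 m.

d ≈ 4.49 m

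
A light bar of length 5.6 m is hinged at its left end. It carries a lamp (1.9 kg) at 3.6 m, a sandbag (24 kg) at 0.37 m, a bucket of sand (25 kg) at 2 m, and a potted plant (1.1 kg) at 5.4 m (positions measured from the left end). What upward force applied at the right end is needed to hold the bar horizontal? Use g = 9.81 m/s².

F ≈ 126 N

Sum moments about the left end (the unknown pivot reaction has zero arm there).
Lamp: 1.9 × 9.81 = 18.64 N down at 3.6 m → arm 3.6 m, τ = 18.64 × 3.6 = 67.1 N·m clockwise.
Sandbag: 24 × 9.81 = 235.4 N down at 0.37 m → arm 0.37 m, τ = 235.4 × 0.37 = 87.1 N·m clockwise.
Bucket of sand: 25 × 9.81 = 245.2 N down at 2 m → arm 2 m, τ = 245.2 × 2 = 490.4 N·m clockwise.
Potted plant: 1.1 × 9.81 = 10.79 N down at 5.4 m → arm 5.4 m, τ = 10.79 × 5.4 = 58.27 N·m clockwise.
Net moment of the loads = 702.9 N·m clockwise.
The upward force F acts at the right end, arm 5.6 m, giving F × 5.6 counterclockwise.
Στ = 0 ⇒ F × 5.6 = 702.9 ⇒ F = 702.9 / 5.6 = 126 N.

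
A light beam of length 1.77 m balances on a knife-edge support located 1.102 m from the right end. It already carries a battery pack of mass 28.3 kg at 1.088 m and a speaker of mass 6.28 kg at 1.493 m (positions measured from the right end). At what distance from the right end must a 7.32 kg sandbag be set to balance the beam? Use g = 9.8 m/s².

x ≈ 0.821 m from the right end

Take moments about the knife-edge support (at 1.102 m from the right end).
Battery pack: 28.3 × 9.8 = 277.3 N down at 1.088 m → arm 0.014 m, τ = 277.3 × 0.014 = 3.882 N·m clockwise.
Speaker: 6.28 × 9.8 = 61.54 N down at 1.493 m → arm 0.391 m, τ = 61.54 × 0.391 = 24.06 N·m counterclockwise.
Net moment of existing loads = 20.18 N·m counterclockwise.
The sandbag weighs 7.32 × 9.8 = 71.74 N and must supply an equal clockwise moment, so its lever arm about the knife-edge support is 20.18 / 71.74 = 0.281 m.
That puts it at 1.102 − 0.281 = 0.821 m from the right end.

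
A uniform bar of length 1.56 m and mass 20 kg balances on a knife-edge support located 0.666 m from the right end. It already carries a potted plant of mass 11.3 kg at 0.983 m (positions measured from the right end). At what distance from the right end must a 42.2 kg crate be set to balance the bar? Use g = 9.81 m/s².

Sum moments about the knife-edge support (at 0.666 m from the right end) (the support reaction has zero arm there).
Beam weight: 20 × 9.81 = 196.2 N down at 0.78 m → arm 0.114 m, τ = 196.2 × 0.114 = 22.37 N·m counterclockwise.
Potted plant: 11.3 × 9.81 = 110.9 N down at 0.983 m → arm 0.317 m, τ = 110.9 × 0.317 = 35.16 N·m counterclockwise.
Net moment of existing loads = 57.53 N·m counterclockwise.
The crate weighs 42.2 × 9.81 = 414 N and must supply an equal clockwise moment, so its lever arm about the knife-edge support is 57.53 / 414 = 0.139 m.
That puts it at 0.666 − 0.139 = 0.527 m from the right end.

x ≈ 0.527 m from the right end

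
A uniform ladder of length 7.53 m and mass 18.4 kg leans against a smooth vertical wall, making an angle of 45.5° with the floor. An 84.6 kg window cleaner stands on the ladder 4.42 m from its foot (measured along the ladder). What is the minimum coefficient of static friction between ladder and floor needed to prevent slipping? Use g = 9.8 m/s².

About the foot of the ladder:
Ladder weight 18.4×9.8 = 180.3 N acts at 3.765 m along the ladder; its horizontal arm is 3.765·cos45.5° = 2.639 m → τ = 475.8 N·m clockwise.
Window cleaner: 84.6×9.8 = 829.1 N at 4.42 m → arm 3.098 m → τ = 2569 N·m clockwise.
Wall normal N acts horizontally at the top; its moment arm is the height L sinθ = 7.53·sin45.5° = 5.371 m, counterclockwise.
Balancing moments: N × 5.371 = 3045, giving N = 566.9 N.
ΣFx = 0 ⇒ f = N_wall = 566.9 N. ΣFy = 0 ⇒ N_floor = 1009 N.
μ_min = f / N_floor = 566.9 / 1009 = 0.562.

μ_min ≈ 0.562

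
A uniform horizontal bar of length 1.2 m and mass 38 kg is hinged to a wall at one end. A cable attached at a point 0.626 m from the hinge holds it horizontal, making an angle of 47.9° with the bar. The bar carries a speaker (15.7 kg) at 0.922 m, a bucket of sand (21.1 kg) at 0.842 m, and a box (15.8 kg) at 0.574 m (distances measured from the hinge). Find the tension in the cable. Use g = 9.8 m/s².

Taking torques about the hinge:
Beam weight: 38 × 9.8 = 372.4 N down at 0.6 m → arm 0.6 m, τ = 372.4 × 0.6 = 223.4 N·m clockwise.
Speaker: 15.7 × 9.8 = 153.9 N down at 0.922 m → arm 0.922 m, τ = 153.9 × 0.922 = 141.9 N·m clockwise.
Bucket of sand: 21.1 × 9.8 = 206.8 N down at 0.842 m → arm 0.842 m, τ = 206.8 × 0.842 = 174.1 N·m clockwise.
Box: 15.8 × 9.8 = 154.8 N down at 0.574 m → arm 0.574 m, τ = 154.8 × 0.574 = 88.86 N·m clockwise.
Total clockwise load moment = 628.3 N·m.
The cable tension T acts at 0.626 m; only its component perpendicular to the bar, T sinθ, produces torque. sin 47.9° = 0.742.
Στ = 0 ⇒ T × 0.626 × 0.742 = 628.3 ⇒ T = 628.3 / 0.4645 = 1350 N.

T ≈ 1350 N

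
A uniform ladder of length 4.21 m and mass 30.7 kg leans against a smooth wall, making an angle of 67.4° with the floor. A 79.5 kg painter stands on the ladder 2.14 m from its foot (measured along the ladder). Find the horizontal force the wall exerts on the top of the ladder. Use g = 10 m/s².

Choose the foot of the ladder as the axis so the floor normal and friction both act there and drop out.
Ladder weight 30.7×10 = 307 N acts at 2.105 m along the ladder; its horizontal arm is 2.105·cos67.4° = 0.8089 m → τ = 248.3 N·m clockwise.
Painter: 79.5×10 = 795 N at 2.14 m → arm 0.8224 m → τ = 653.8 N·m clockwise.
Wall normal N acts horizontally at the top; its moment arm is the height L sinθ = 4.21·sin67.4° = 3.887 m, counterclockwise.
Balancing moments: N × 3.887 = 902.1, giving N = 232 N.

N_wall ≈ 232 N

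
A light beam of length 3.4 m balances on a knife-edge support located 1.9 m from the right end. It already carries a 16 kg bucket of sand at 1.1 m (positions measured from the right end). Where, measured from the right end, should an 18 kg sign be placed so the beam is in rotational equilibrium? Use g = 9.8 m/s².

x ≈ 2.61 m from the right end

Sum moments about the knife-edge support (at 1.9 m from the right end) (the support reaction has zero arm there).
Bucket of sand: 16 × 9.8 = 156.8 N down at 1.1 m → arm 0.8 m, τ = 156.8 × 0.8 = 125.4 N·m clockwise.
Net moment of existing loads = 125.4 N·m clockwise.
The sign weighs 18 × 9.8 = 176.4 N and must supply an equal counterclockwise moment, so its lever arm about the knife-edge support is 125.4 / 176.4 = 0.711 m.
That puts it at 1.9 + 0.711 = 2.61 m from the right end.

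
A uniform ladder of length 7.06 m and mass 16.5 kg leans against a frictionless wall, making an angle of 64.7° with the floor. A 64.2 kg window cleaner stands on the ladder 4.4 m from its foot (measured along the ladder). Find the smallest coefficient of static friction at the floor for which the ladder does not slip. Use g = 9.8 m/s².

μ_min ≈ 0.283

Choose the foot of the ladder as the axis so the floor normal and friction both act there and drop out.
Ladder weight 16.5×9.8 = 161.7 N acts at 3.53 m along the ladder; its horizontal arm is 3.53·cos64.7° = 1.509 m → τ = 244 N·m clockwise.
Window cleaner: 64.2×9.8 = 629.2 N at 4.4 m → arm 1.88 m → τ = 1183 N·m clockwise.
Wall normal N acts horizontally at the top; its moment arm is the height L sinθ = 7.06·sin64.7° = 6.383 m, counterclockwise.
Setting net torque to zero: N × 6.383 = 1427 → N = 223.6 N.
ΣFx = 0 ⇒ f = N_wall = 223.6 N. ΣFy = 0 ⇒ N_floor = 790.9 N.
μ_min = f / N_floor = 223.6 / 790.9 = 0.283.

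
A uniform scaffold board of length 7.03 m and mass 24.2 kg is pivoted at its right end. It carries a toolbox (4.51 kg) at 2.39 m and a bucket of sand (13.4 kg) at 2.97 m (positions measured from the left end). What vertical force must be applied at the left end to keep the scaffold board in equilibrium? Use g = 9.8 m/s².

F ≈ 224 N

Take moments about the right end.
Beam weight: 24.2 × 9.8 = 237.2 N down at 3.515 m → arm 3.515 m, τ = 237.2 × 3.515 = 833.8 N·m counterclockwise.
Toolbox: 4.51 × 9.8 = 44.2 N down at 2.39 m → arm 4.64 m, τ = 44.2 × 4.64 = 205.1 N·m counterclockwise.
Bucket of sand: 13.4 × 9.8 = 131.3 N down at 2.97 m → arm 4.06 m, τ = 131.3 × 4.06 = 533.1 N·m counterclockwise.
Net moment of the loads = 1572 N·m counterclockwise.
The upward force F acts at the left end, arm 7.03 m, giving F × 7.03 clockwise.
Balancing moments: F × 7.03 = 1572, giving F = 1572 / 7.03 = 224 N.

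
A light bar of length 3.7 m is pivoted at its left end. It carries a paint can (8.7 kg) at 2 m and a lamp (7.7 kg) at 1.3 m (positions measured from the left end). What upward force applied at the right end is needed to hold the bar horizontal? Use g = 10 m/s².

F ≈ 74.1 N

Taking torques about the left end:
Paint can: 8.7 × 10 = 87 N down at 2 m → arm 2 m, τ = 87 × 2 = 174 N·m clockwise.
Lamp: 7.7 × 10 = 77 N down at 1.3 m → arm 1.3 m, τ = 77 × 1.3 = 100.1 N·m clockwise.
Net moment of the loads = 274.1 N·m clockwise.
The upward force F acts at the right end, arm 3.7 m, giving F × 3.7 counterclockwise.
Στ = 0 ⇒ F × 3.7 = 274.1 ⇒ F = 274.1 / 3.7 = 74.1 N.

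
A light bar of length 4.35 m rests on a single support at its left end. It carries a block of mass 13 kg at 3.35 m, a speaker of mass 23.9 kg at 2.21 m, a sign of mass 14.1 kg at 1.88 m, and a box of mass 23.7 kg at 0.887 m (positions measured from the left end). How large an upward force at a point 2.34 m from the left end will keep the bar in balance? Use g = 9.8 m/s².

F ≈ 603 N

Taking torques about the left end:
Block: 13 × 9.8 = 127.4 N down at 3.35 m → arm 3.35 m, τ = 127.4 × 3.35 = 426.8 N·m clockwise.
Speaker: 23.9 × 9.8 = 234.2 N down at 2.21 m → arm 2.21 m, τ = 234.2 × 2.21 = 517.6 N·m clockwise.
Sign: 14.1 × 9.8 = 138.2 N down at 1.88 m → arm 1.88 m, τ = 138.2 × 1.88 = 259.8 N·m clockwise.
Box: 23.7 × 9.8 = 232.3 N down at 0.887 m → arm 0.887 m, τ = 232.3 × 0.887 = 206.1 N·m clockwise.
Net moment of the loads = 1410 N·m clockwise.
The upward force F acts at a point 2.34 m from the left end, arm 2.34 m, giving F × 2.34 counterclockwise.
For rotational equilibrium, F × 2.34 = 1410, so F = 1410 / 2.34 = 603 N.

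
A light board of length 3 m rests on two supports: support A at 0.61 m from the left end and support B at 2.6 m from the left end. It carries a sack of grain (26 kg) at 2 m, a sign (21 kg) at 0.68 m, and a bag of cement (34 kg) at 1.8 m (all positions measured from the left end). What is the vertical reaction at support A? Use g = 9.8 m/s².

R_A ≈ 409 N

Taking torques about support B:
Sack of grain: 26 × 9.8 = 254.8 N down at 2 m → arm 0.6 m, τ = 254.8 × 0.6 = 152.9 N·m counterclockwise.
Sign: 21 × 9.8 = 205.8 N down at 0.68 m → arm 1.92 m, τ = 205.8 × 1.92 = 395.1 N·m counterclockwise.
Bag of cement: 34 × 9.8 = 333.2 N down at 1.8 m → arm 0.8 m, τ = 333.2 × 0.8 = 266.6 N·m counterclockwise.
Net load moment about support B = 814.6 N·m counterclockwise.
Reaction R at support A is upward at 0.61 m, arm 1.99 m → moment R × 1.99 clockwise.
For rotational equilibrium, R × 1.99 = 814.6, so R = 409 N.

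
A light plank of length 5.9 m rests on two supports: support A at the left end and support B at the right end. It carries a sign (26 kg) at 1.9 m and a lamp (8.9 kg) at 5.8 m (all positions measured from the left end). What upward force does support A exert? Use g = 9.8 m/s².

Take moments about support B.
Sign: 26 × 9.8 = 254.8 N down at 1.9 m → arm 4 m, τ = 254.8 × 4 = 1019 N·m counterclockwise.
Lamp: 8.9 × 9.8 = 87.22 N down at 5.8 m → arm 0.1 m, τ = 87.22 × 0.1 = 8.722 N·m counterclockwise.
Net load moment about support B = 1028 N·m counterclockwise.
Reaction R at support A is upward at 0 m, arm 5.9 m → moment R × 5.9 clockwise.
Setting net torque to zero: R × 5.9 = 1028 → R = 174 N.

R_A ≈ 174 N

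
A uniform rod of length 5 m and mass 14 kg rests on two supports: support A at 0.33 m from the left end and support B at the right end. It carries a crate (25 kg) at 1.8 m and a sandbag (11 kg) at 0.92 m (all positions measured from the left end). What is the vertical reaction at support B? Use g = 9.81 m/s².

Choose support A as the axis so its reaction then has zero moment arm.
Beam weight: 14 × 9.81 = 137.3 N down at 2.5 m → arm 2.17 m, τ = 137.3 × 2.17 = 297.9 N·m clockwise.
Crate: 25 × 9.81 = 245.2 N down at 1.8 m → arm 1.47 m, τ = 245.2 × 1.47 = 360.4 N·m clockwise.
Sandbag: 11 × 9.81 = 107.9 N down at 0.92 m → arm 0.59 m, τ = 107.9 × 0.59 = 63.66 N·m clockwise.
Net load moment about support A = 722 N·m clockwise.
Reaction R at support B is upward at 5 m, arm 4.67 m → moment R × 4.67 counterclockwise.
Στ = 0 ⇒ R × 4.67 = 722 ⇒ R = 155 N.

R_B ≈ 155 N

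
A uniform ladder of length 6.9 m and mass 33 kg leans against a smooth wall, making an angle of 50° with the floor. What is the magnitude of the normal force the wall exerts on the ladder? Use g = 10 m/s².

N_wall ≈ 138 N

Take moments about the foot of the ladder.
Ladder weight 33×10 = 330 N acts at 3.45 m along the ladder; its horizontal arm is 3.45·cos50° = 2.218 m → τ = 731.9 N·m clockwise.
Wall normal N acts horizontally at the top; its moment arm is the height L sinθ = 6.9·sin50° = 5.286 m, counterclockwise.
Setting net torque to zero: N × 5.286 = 731.9 → N = 138 N.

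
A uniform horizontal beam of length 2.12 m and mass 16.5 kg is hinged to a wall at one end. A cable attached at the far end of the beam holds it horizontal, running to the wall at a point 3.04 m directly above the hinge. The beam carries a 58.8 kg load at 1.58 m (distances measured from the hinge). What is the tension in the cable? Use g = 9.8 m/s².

T ≈ 622 N

Taking torques about the hinge:
Beam weight: 16.5 × 9.8 = 161.7 N down at 1.06 m → arm 1.06 m, τ = 161.7 × 1.06 = 171.4 N·m clockwise.
Load: 58.8 × 9.8 = 576.2 N down at 1.58 m → arm 1.58 m, τ = 576.2 × 1.58 = 910.4 N·m clockwise.
Total clockwise load moment = 1082 N·m.
The cable tension T acts at 2.12 m; only its component perpendicular to the beam, T sinθ, produces torque. sinθ = h/√(h²+d²) = 3.04/√(3.04²+2.12²) = 0.8202.
Στ = 0 ⇒ T × 2.12 × 0.8202 = 1082 ⇒ T = 1082 / 1.739 = 622 N.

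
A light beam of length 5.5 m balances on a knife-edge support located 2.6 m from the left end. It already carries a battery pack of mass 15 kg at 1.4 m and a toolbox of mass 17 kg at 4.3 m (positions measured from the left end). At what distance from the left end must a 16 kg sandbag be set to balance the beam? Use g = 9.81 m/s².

x ≈ 1.92 m from the left end

Take moments about the knife-edge support (at 2.6 m from the left end).
Battery pack: 15 × 9.81 = 147.2 N down at 1.4 m → arm 1.2 m, τ = 147.2 × 1.2 = 176.6 N·m counterclockwise.
Toolbox: 17 × 9.81 = 166.8 N down at 4.3 m → arm 1.7 m, τ = 166.8 × 1.7 = 283.6 N·m clockwise.
Net moment of existing loads = 107 N·m clockwise.
The sandbag weighs 16 × 9.81 = 157 N and must supply an equal counterclockwise moment, so its lever arm about the knife-edge support is 107 / 157 = 0.682 m.
That puts it at 2.6 − 0.682 = 1.92 m from the left end.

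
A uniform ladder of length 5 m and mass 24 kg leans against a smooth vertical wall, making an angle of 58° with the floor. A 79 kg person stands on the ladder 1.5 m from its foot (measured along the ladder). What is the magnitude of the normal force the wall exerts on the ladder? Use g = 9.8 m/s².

About the foot of the ladder:
Ladder weight 24×9.8 = 235.2 N acts at 2.5 m along the ladder; its horizontal arm is 2.5·cos58° = 1.325 m → τ = 311.6 N·m clockwise.
Person: 79×9.8 = 774.2 N at 1.5 m → arm 0.7949 m → τ = 615.4 N·m clockwise.
Wall normal N acts horizontally at the top; its moment arm is the height L sinθ = 5·sin58° = 4.24 m, counterclockwise.
For rotational equilibrium, N × 4.24 = 927, so N = 219 N.

N_wall ≈ 219 N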